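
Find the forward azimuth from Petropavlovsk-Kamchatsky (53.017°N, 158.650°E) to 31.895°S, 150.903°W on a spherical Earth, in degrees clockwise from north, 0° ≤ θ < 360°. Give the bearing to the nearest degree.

139°

Δλ = -150.903 − 158.650 = -309.553°; wrapped into (−180°, 180°]: 50.447°.
θ = atan2( sin Δλ · cos φ₂ , cos φ₁ · sin φ₂ − sin φ₁ · cos φ₂ · cos Δλ )
  = atan2(0.65462, -0.74973) = 138.874° → normalised to [0°, 360°): 138.874°.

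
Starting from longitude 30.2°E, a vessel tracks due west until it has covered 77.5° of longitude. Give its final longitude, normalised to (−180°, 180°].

Start at +30.2°; shift −77.5° → -47.3°.
-47.3° already lies in (−180°, 180°].

47.3°W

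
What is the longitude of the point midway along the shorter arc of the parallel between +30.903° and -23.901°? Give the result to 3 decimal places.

+3.501°

Signed shortest Δλ from +30.903° to -23.901° is -54.804°.
Midpoint longitude = +30.903° + (-54.804°)/2 = +30.903° − 27.402° = +3.501°.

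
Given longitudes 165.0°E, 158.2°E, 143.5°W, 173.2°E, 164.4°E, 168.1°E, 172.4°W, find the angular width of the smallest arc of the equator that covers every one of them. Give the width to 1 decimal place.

Sort the longitudes: -172.4°, -143.5°, +158.2°, +164.4°, +165.0°, +168.1°, +173.2°.
Eastward gaps between consecutive values (wrapping around): 28.9°, 301.7°, 6.2°, 0.6°, 3.1°, 5.1°, 14.4°.
Largest gap = 301.7° ⇒ minimal covering band is its complement: 360° − 301.7° = 58.3°.
Band runs from +158.2° eastward to -143.5°, crossing the antimeridian.

58.3°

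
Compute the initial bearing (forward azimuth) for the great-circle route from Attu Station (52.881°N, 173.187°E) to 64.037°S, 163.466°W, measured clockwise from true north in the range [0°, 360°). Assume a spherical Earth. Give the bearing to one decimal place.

168.6°

Δλ = -163.466 − 173.187 = -336.653°; wrapped into (−180°, 180°]: 23.347°.
θ = atan2( sin Δλ · cos φ₂ , cos φ₁ · sin φ₂ − sin φ₁ · cos φ₂ · cos Δλ )
  = atan2(0.17350, -0.86307) = 168.634° → normalised to [0°, 360°): 168.634°.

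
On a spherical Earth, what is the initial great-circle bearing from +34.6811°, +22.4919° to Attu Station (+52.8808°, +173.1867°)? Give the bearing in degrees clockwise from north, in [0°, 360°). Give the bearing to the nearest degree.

17°

Δλ = 173.1867 − 22.4919 = 150.6948°.
θ = atan2( sin Δλ · cos φ₂ , cos φ₁ · sin φ₂ − sin φ₁ · cos φ₂ · cos Δλ )
  = atan2(0.29538, 0.95515) = 17.184° → normalised to [0°, 360°): 17.184°.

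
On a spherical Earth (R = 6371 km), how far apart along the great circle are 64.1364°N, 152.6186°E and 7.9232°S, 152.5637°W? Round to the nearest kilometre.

Δλ = -152.5637 − 152.6186 = -305.1823°; wrapped into (−180°, 180°]: 54.8177°.
Δφ = -7.9232 − 64.1364 = -72.0596°.
a = sin²(Δφ/2) + cos φ₁ · cos φ₂ · sin²(Δλ/2) = 0.437545.
c = 2·atan2(√a, √(1−a)) = 1.44556 rad → d = 6371·c ≈ 9209.66 km.

9210 km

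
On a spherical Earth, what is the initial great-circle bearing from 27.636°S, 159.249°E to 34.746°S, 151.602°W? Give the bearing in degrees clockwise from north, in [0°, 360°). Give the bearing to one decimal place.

Δλ = -151.602 − 159.249 = -310.851°; wrapped into (−180°, 180°]: 49.149°.
θ = atan2( sin Δλ · cos φ₂ , cos φ₁ · sin φ₂ − sin φ₁ · cos φ₂ · cos Δλ )
  = atan2(0.62153, -0.25561) = 112.356° → normalised to [0°, 360°): 112.356°.

112.4°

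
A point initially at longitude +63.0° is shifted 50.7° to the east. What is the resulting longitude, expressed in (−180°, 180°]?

Start at +63.0°; shift +50.7° → +113.7°.
+113.7° already lies in (−180°, 180°].

+113.7°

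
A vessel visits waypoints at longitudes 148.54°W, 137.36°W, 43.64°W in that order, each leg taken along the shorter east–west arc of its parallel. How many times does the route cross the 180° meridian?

Leg 1: -148.54° → -137.36°, shortest Δλ = 11.18° (east) — does not cross 180°.
Leg 2: -137.36° → -43.64°, shortest Δλ = 93.72° (east) — does not cross 180°.
Total crossings: 0.

0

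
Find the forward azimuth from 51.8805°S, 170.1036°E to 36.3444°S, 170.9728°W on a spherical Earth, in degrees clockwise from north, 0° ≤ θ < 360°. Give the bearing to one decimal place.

48.2°

Δλ = -170.9728 − 170.1036 = -341.0764°; wrapped into (−180°, 180°]: 18.9236°.
θ = atan2( sin Δλ · cos φ₂ , cos φ₁ · sin φ₂ − sin φ₁ · cos φ₂ · cos Δλ )
  = atan2(0.26122, 0.23360) = 48.195° → normalised to [0°, 360°): 48.195°.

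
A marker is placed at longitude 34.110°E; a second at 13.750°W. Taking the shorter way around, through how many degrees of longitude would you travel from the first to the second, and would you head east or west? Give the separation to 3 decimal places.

47.860° west

Raw difference: -13.750 − 34.110 = -47.86°.
Normalise into (−180°, 180°]: -47.86° stays -47.86°.
Negative ⇒ the second point lies to the west; separation 47.860°.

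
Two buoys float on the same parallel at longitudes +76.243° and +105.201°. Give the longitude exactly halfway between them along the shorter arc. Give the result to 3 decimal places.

+90.722°

Signed shortest Δλ from +76.243° to +105.201° is +28.958°.
Midpoint longitude = +76.243° + (+28.958°)/2 = +76.243° + 14.479° = +90.722°.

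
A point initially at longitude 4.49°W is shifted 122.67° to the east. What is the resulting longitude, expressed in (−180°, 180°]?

118.18°E

Start at -4.49°; shift +122.67° → +118.18°.
+118.18° already lies in (−180°, 180°].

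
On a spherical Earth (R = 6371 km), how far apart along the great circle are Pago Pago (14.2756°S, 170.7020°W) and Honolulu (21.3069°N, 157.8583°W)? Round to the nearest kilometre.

Δλ = -157.8583 − -170.7020 = 12.8437°.
Δφ = 21.3069 − -14.2756 = 35.5825°.
a = sin²(Δφ/2) + cos φ₁ · cos φ₂ · sin²(Δλ/2) = 0.104656.
c = 2·atan2(√a, √(1−a)) = 0.65886 rad → d = 6371·c ≈ 4197.62 km.

4198 km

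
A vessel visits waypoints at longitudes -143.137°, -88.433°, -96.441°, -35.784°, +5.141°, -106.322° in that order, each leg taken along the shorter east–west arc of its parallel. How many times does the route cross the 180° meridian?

0

Leg 1: -143.137° → -88.433°, shortest Δλ = 54.704° (east) — does not cross 180°.
Leg 2: -88.433° → -96.441°, shortest Δλ = -8.008° (west) — does not cross 180°.
Leg 3: -96.441° → -35.784°, shortest Δλ = 60.657° (east) — does not cross 180°.
Leg 4: -35.784° → +5.141°, shortest Δλ = 40.925° (east) — does not cross 180°.
Leg 5: +5.141° → -106.322°, shortest Δλ = -111.463° (west) — does not cross 180°.
Total crossings: 0.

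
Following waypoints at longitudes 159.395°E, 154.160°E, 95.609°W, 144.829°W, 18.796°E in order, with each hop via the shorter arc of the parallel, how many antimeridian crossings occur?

Leg 1: +159.395° → +154.160°, shortest Δλ = -5.235° (west) — does not cross 180°.
Leg 2: +154.160° → -95.609°, shortest Δλ = 110.231° (east) — crosses 180°.
Leg 3: -95.609° → -144.829°, shortest Δλ = -49.22° (west) — does not cross 180°.
Leg 4: -144.829° → +18.796°, shortest Δλ = 163.625° (east) — does not cross 180°.
Total crossings: 1.

1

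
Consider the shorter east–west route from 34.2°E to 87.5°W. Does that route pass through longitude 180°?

Signed shortest Δλ = ((-87.5 − 34.2 + 180) mod 360) − 180 = -121.7°.
Going west by 121.7° from +34.2° reaches -87.5° without touching 180°.

No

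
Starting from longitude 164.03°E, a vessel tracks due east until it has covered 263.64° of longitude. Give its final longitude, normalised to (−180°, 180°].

Start at +164.03°; shift +263.64° → +427.67°.
+427.67° lies outside (−180°, 180°]; subtract 360° → +67.67°.

67.67°E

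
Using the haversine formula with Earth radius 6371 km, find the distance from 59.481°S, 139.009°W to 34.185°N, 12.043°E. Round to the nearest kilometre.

Δλ = 12.043 − -139.009 = 151.052°.
Δφ = 34.185 − -59.481 = 93.666°.
a = sin²(Δφ/2) + cos φ₁ · cos φ₂ · sin²(Δλ/2) = 0.925813.
c = 2·atan2(√a, √(1−a)) = 2.58988 rad → d = 6371·c ≈ 16500.11 km.

16500 km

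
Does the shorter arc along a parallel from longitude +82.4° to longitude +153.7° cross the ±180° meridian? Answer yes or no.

No

Signed shortest Δλ = ((153.7 − 82.4 + 180) mod 360) − 180 = 71.3°.
Going east by 71.3° from +82.4° reaches +153.7° without touching 180°.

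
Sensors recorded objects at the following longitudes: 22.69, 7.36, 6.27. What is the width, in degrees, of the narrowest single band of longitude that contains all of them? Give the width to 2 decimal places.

16.42°

Sort the longitudes: +6.27°, +7.36°, +22.69°.
Eastward gaps between consecutive values (wrapping around): 1.09°, 15.33°, 343.58°.
Largest gap = 343.58° ⇒ minimal covering band is its complement: 360° − 343.58° = 16.42°.
Band runs from +6.27° eastward to +22.69°.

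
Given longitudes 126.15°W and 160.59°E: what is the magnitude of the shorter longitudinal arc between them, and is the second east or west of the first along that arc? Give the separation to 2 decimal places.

73.26° west

Raw difference: 160.59 − -126.15 = 286.74°.
Normalise into (−180°, 180°]: 286.74° − 360° = -73.26°.
Negative ⇒ the second point lies to the west; separation 73.26°.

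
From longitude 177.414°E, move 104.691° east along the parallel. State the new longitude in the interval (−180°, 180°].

77.895°W

Start at +177.414°; shift +104.691° → +282.105°.
+282.105° lies outside (−180°, 180°]; subtract 360° → -77.895°.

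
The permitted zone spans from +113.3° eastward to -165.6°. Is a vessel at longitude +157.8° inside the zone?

Yes

Band width going east from +113.3° to -165.6°: ((-165.6 − 113.3) mod 360) = 81.1°.
Offset of +157.8° east of the west edge: ((157.8 − 113.3) mod 360) = 44.5°.
44.5° ≤ 81.1° ⇒ inside.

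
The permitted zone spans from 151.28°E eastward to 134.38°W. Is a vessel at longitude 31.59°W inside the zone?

Band width going east from +151.28° to -134.38°: ((-134.38 − 151.28) mod 360) = 74.34°.
Offset of -31.59° east of the west edge: ((-31.59 − 151.28) mod 360) = 177.13°.
177.13° > 74.34° ⇒ outside.

No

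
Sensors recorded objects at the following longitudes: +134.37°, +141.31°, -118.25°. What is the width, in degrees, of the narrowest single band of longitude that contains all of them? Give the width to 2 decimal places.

Sort the longitudes: -118.25°, +134.37°, +141.31°.
Eastward gaps between consecutive values (wrapping around): 252.62°, 6.94°, 100.44°.
Largest gap = 252.62° ⇒ minimal covering band is its complement: 360° − 252.62° = 107.38°.
Band runs from +134.37° eastward to -118.25°, crossing the antimeridian.

107.38°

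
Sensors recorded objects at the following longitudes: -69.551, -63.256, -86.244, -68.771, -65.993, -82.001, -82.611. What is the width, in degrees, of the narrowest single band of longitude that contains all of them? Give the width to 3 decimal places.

22.988°

Sort the longitudes: -86.244°, -82.611°, -82.001°, -69.551°, -68.771°, -65.993°, -63.256°.
Eastward gaps between consecutive values (wrapping around): 3.633°, 0.610°, 12.450°, 0.780°, 2.778°, 2.737°, 337.012°.
Largest gap = 337.012° ⇒ minimal covering band is its complement: 360° − 337.012° = 22.988°.
Band runs from -86.244° eastward to -63.256°.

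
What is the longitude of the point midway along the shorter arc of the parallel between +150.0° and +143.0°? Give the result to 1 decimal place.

Signed shortest Δλ from +150.0° to +143.0° is -7.0°.
Midpoint longitude = +150.0° + (-7.0°)/2 = +150.0° − 3.5° = +146.5°.

+146.5°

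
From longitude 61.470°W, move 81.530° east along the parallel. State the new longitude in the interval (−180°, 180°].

20.060°E

Start at -61.470°; shift +81.530° → +20.060°.
+20.060° already lies in (−180°, 180°].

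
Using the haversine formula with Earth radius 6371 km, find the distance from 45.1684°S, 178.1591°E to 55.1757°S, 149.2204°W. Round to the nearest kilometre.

2545 km

Δλ = -149.2204 − 178.1591 = -327.3795°; wrapped into (−180°, 180°]: 32.6205°.
Δφ = -55.1757 − -45.1684 = -10.0073°.
a = sin²(Δφ/2) + cos φ₁ · cos φ₂ · sin²(Δλ/2) = 0.039361.
c = 2·atan2(√a, √(1−a)) = 0.39944 rad → d = 6371·c ≈ 2544.86 km.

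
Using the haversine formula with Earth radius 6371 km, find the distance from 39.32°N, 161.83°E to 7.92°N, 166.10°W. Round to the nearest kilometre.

Δλ = -166.10 − 161.83 = -327.93°; wrapped into (−180°, 180°]: 32.07°.
Δφ = 7.92 − 39.32 = -31.40°.
a = sin²(Δφ/2) + cos φ₁ · cos φ₂ · sin²(Δλ/2) = 0.131689.
c = 2·atan2(√a, √(1−a)) = 0.74273 rad → d = 6371·c ≈ 4731.96 km.

4732 km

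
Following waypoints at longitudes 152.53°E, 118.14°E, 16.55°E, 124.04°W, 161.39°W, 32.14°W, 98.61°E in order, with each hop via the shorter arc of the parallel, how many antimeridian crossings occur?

Leg 1: +152.53° → +118.14°, shortest Δλ = -34.39° (west) — does not cross 180°.
Leg 2: +118.14° → +16.55°, shortest Δλ = -101.59° (west) — does not cross 180°.
Leg 3: +16.55° → -124.04°, shortest Δλ = -140.59° (west) — does not cross 180°.
Leg 4: -124.04° → -161.39°, shortest Δλ = -37.35° (west) — does not cross 180°.
Leg 5: -161.39° → -32.14°, shortest Δλ = 129.25° (east) — does not cross 180°.
Leg 6: -32.14° → +98.61°, shortest Δλ = 130.75° (east) — does not cross 180°.
Total crossings: 0.

0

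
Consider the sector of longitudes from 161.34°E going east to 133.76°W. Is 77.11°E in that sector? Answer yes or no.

Band width going east from +161.34° to -133.76°: ((-133.76 − 161.34) mod 360) = 64.90°.
Offset of +77.11° east of the west edge: ((77.11 − 161.34) mod 360) = 275.77°.
275.77° > 64.90° ⇒ outside.

No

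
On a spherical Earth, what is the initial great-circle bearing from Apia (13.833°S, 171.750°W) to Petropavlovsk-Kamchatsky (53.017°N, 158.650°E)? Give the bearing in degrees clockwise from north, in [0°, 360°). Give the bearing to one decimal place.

341.7°

Δλ = 158.650 − -171.750 = 330.400°; wrapped into (−180°, 180°]: -29.600°.
θ = atan2( sin Δλ · cos φ₂ , cos φ₁ · sin φ₂ − sin φ₁ · cos φ₂ · cos Δλ )
  = atan2(-0.29714, 0.90071) = -18.258° → normalised to [0°, 360°): 341.742°.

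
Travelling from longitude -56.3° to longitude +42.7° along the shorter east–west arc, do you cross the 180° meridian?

Signed shortest Δλ = ((42.7 − -56.3 + 180) mod 360) − 180 = 99.0°.
Going east by 99.0° from -56.3° reaches +42.7° without touching 180°.

No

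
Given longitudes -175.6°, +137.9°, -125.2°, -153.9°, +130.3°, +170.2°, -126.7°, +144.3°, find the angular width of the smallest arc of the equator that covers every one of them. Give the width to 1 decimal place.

104.5°

Sort the longitudes: -175.6°, -153.9°, -126.7°, -125.2°, +130.3°, +137.9°, +144.3°, +170.2°.
Eastward gaps between consecutive values (wrapping around): 21.7°, 27.2°, 1.5°, 255.5°, 7.6°, 6.4°, 25.9°, 14.2°.
Largest gap = 255.5° ⇒ minimal covering band is its complement: 360° − 255.5° = 104.5°.
Band runs from +130.3° eastward to -125.2°, crossing the antimeridian.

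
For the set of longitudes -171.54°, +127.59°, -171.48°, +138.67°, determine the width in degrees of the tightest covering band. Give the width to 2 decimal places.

Sort the longitudes: -171.54°, -171.48°, +127.59°, +138.67°.
Eastward gaps between consecutive values (wrapping around): 0.06°, 299.07°, 11.08°, 49.79°.
Largest gap = 299.07° ⇒ minimal covering band is its complement: 360° − 299.07° = 60.93°.
Band runs from +127.59° eastward to -171.48°, crossing the antimeridian.

60.93°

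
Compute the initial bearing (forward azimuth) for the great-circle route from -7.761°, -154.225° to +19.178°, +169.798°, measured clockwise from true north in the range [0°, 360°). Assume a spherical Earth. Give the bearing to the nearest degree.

308°

Δλ = 169.798 − -154.225 = 324.023°; wrapped into (−180°, 180°]: -35.977°.
θ = atan2( sin Δλ · cos φ₂ , cos φ₁ · sin φ₂ − sin φ₁ · cos φ₂ · cos Δλ )
  = atan2(-0.55486, 0.42871) = -52.308° → normalised to [0°, 360°): 307.692°.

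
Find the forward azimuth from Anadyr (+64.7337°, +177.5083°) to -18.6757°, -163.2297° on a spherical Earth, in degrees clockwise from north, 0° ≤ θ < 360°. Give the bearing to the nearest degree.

Δλ = -163.2297 − 177.5083 = -340.7380°; wrapped into (−180°, 180°]: 19.2620°.
θ = atan2( sin Δλ · cos φ₂ , cos φ₁ · sin φ₂ − sin φ₁ · cos φ₂ · cos Δλ )
  = atan2(0.31252, -0.94543) = 161.708° → normalised to [0°, 360°): 161.708°.

162°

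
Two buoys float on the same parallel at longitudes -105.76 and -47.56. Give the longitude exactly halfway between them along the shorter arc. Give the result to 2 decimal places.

-76.66°

Signed shortest Δλ from -105.76° to -47.56° is +58.20°.
Midpoint longitude = -105.76° + (+58.20°)/2 = -105.76° + 29.10° = -76.66°.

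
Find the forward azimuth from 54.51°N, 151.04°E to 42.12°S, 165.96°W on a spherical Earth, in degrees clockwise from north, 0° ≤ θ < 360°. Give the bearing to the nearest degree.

Δλ = -165.96 − 151.04 = -317.00°; wrapped into (−180°, 180°]: 43.00°.
θ = atan2( sin Δλ · cos φ₂ , cos φ₁ · sin φ₂ − sin φ₁ · cos φ₂ · cos Δλ )
  = atan2(0.50587, -0.83107) = 148.671° → normalised to [0°, 360°): 148.671°.

149°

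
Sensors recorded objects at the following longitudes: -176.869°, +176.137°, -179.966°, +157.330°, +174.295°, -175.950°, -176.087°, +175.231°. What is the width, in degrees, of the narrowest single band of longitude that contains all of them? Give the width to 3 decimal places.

26.720°

Sort the longitudes: -179.966°, -176.869°, -176.087°, -175.950°, +157.330°, +174.295°, +175.231°, +176.137°.
Eastward gaps between consecutive values (wrapping around): 3.097°, 0.782°, 0.137°, 333.280°, 16.965°, 0.936°, 0.906°, 3.897°.
Largest gap = 333.280° ⇒ minimal covering band is its complement: 360° − 333.280° = 26.720°.
Band runs from +157.330° eastward to -175.950°, crossing the antimeridian.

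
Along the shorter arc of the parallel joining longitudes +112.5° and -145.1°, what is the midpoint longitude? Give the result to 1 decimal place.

+163.7°

Signed shortest Δλ from +112.5° to -145.1° is +102.4°.
Midpoint longitude = +112.5° + (+102.4°)/2 = +112.5° + 51.2° = +163.7°.
(The naïve average (+112.5 + -145.1)/2 = -16.3° is on the wrong side of the globe.)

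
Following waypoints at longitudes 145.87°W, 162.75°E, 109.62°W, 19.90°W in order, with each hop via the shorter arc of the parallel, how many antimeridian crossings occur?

Leg 1: -145.87° → +162.75°, shortest Δλ = -51.38° (west) — crosses 180°.
Leg 2: +162.75° → -109.62°, shortest Δλ = 87.63° (east) — crosses 180°.
Leg 3: -109.62° → -19.90°, shortest Δλ = 89.72° (east) — does not cross 180°.
Total crossings: 2.

2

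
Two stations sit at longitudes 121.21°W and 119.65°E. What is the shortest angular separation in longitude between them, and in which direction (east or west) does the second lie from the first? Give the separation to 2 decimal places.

119.14° west

Raw difference: 119.65 − -121.21 = 240.86°.
Normalise into (−180°, 180°]: 240.86° − 360° = -119.14°.
Negative ⇒ the second point lies to the west; separation 119.14°.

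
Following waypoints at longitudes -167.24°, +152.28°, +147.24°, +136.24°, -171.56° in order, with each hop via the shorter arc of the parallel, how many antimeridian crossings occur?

2

Leg 1: -167.24° → +152.28°, shortest Δλ = -40.48° (west) — crosses 180°.
Leg 2: +152.28° → +147.24°, shortest Δλ = -5.04° (west) — does not cross 180°.
Leg 3: +147.24° → +136.24°, shortest Δλ = -11.0° (west) — does not cross 180°.
Leg 4: +136.24° → -171.56°, shortest Δλ = 52.2° (east) — crosses 180°.
Total crossings: 2.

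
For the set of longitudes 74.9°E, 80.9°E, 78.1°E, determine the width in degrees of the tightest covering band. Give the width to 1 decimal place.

6.0°

Sort the longitudes: +74.9°, +78.1°, +80.9°.
Eastward gaps between consecutive values (wrapping around): 3.2°, 2.8°, 354.0°.
Largest gap = 354.0° ⇒ minimal covering band is its complement: 360° − 354.0° = 6.0°.
Band runs from +74.9° eastward to +80.9°.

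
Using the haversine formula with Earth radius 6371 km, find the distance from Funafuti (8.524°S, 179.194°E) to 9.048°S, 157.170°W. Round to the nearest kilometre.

2598 km

Δλ = -157.170 − 179.194 = -336.364°; wrapped into (−180°, 180°]: 23.636°.
Δφ = -9.048 − -8.524 = -0.524°.
a = sin²(Δφ/2) + cos φ₁ · cos φ₂ · sin²(Δλ/2) = 0.040986.
c = 2·atan2(√a, √(1−a)) = 0.40772 rad → d = 6371·c ≈ 2597.57 km.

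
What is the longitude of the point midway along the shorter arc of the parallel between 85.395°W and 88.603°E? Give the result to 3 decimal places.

Signed shortest Δλ from -85.395° to +88.603° is +173.998°.
Midpoint longitude = -85.395° + (+173.998°)/2 = -85.395° + 86.999° = +1.604°.

1.604°E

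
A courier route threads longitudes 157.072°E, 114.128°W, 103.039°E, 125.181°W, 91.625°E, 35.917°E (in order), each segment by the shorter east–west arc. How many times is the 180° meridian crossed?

4

Leg 1: +157.072° → -114.128°, shortest Δλ = 88.8° (east) — crosses 180°.
Leg 2: -114.128° → +103.039°, shortest Δλ = -142.833° (west) — crosses 180°.
Leg 3: +103.039° → -125.181°, shortest Δλ = 131.78° (east) — crosses 180°.
Leg 4: -125.181° → +91.625°, shortest Δλ = -143.194° (west) — crosses 180°.
Leg 5: +91.625° → +35.917°, shortest Δλ = -55.708° (west) — does not cross 180°.
Total crossings: 4.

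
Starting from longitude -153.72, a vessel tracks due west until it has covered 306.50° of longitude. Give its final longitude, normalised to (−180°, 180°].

Start at -153.72°; shift −306.50° → -460.22°.
-460.22° lies outside (−180°, 180°]; add 360° → -100.22°.

-100.22°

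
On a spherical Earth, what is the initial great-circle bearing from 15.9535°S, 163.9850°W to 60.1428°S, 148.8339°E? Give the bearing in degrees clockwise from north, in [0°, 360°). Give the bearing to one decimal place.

206.2°

Δλ = 148.8339 − -163.9850 = 312.8189°; wrapped into (−180°, 180°]: -47.1811°.
θ = atan2( sin Δλ · cos φ₂ , cos φ₁ · sin φ₂ − sin φ₁ · cos φ₂ · cos Δλ )
  = atan2(-0.36517, -0.74086) = -153.761° → normalised to [0°, 360°): 206.239°.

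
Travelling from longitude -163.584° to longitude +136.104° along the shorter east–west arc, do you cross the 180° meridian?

Yes

Naïve |136.104 − -163.584| = 299.688° > 180°, so the shorter arc goes the other way round — across 180°.
Signed shortest Δλ = ((136.104 − -163.584 + 180) mod 360) − 180 = -60.312°.
Going west by 60.312° from -163.584° passes through 180° before reaching +136.104°.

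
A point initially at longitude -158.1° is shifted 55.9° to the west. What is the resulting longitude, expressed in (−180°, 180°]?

+146.0°

Start at -158.1°; shift −55.9° → -214.0°.
-214.0° lies outside (−180°, 180°]; add 360° → +146.0°.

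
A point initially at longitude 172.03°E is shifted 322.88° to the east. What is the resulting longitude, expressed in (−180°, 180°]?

Start at +172.03°; shift +322.88° → +494.91°.
+494.91° lies outside (−180°, 180°]; subtract 360° → +134.91°.

134.91°E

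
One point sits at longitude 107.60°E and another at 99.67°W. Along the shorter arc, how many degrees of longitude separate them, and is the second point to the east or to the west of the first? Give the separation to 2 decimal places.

Raw difference: -99.67 − 107.60 = -207.27°.
Normalise into (−180°, 180°]: -207.27° + 360° = 152.73°.
Positive ⇒ the second point lies to the east; separation 152.73°.

152.73° east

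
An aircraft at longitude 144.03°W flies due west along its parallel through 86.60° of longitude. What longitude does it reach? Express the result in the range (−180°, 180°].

129.37°E

Start at -144.03°; shift −86.60° → -230.63°.
-230.63° lies outside (−180°, 180°]; add 360° → +129.37°.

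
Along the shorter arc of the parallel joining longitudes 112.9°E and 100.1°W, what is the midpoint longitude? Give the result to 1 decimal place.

Signed shortest Δλ from +112.9° to -100.1° is +147.0°.
Midpoint longitude = +112.9° + (+147.0°)/2 = +112.9° + 73.5° = +186.4°.
Normalise into (−180°, 180°]: -173.6°.
(The naïve average (+112.9 + -100.1)/2 = 6.4° is on the wrong side of the globe.)

173.6°W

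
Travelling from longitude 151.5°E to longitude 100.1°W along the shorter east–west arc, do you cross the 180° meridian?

Naïve |-100.1 − 151.5| = 251.6° > 180°, so the shorter arc goes the other way round — across 180°.
Signed shortest Δλ = ((-100.1 − 151.5 + 180) mod 360) − 180 = 108.4°.
Going east by 108.4° from +151.5° passes through 180° before reaching -100.1°.

Yes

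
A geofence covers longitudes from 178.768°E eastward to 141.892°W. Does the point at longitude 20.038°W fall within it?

Band width going east from +178.768° to -141.892°: ((-141.892 − 178.768) mod 360) = 39.340°.
Offset of -20.038° east of the west edge: ((-20.038 − 178.768) mod 360) = 161.194°.
161.194° > 39.340° ⇒ outside.

No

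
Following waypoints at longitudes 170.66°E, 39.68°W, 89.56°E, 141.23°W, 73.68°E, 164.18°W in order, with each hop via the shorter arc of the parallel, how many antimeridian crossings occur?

Leg 1: +170.66° → -39.68°, shortest Δλ = 149.66° (east) — crosses 180°.
Leg 2: -39.68° → +89.56°, shortest Δλ = 129.24° (east) — does not cross 180°.
Leg 3: +89.56° → -141.23°, shortest Δλ = 129.21° (east) — crosses 180°.
Leg 4: -141.23° → +73.68°, shortest Δλ = -145.09° (west) — crosses 180°.
Leg 5: +73.68° → -164.18°, shortest Δλ = 122.14° (east) — crosses 180°.
Total crossings: 4.

4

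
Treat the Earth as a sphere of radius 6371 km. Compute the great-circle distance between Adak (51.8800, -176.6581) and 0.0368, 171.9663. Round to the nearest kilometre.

Δλ = 171.9663 − -176.6581 = 348.6244°; wrapped into (−180°, 180°]: -11.3756°.
Δφ = 0.0368 − 51.8800 = -51.8432°.
a = sin²(Δφ/2) + cos φ₁ · cos φ₂ · sin²(Δλ/2) = 0.197156.
c = 2·atan2(√a, √(1−a)) = 0.92017 rad → d = 6371·c ≈ 5862.37 km.

5862 km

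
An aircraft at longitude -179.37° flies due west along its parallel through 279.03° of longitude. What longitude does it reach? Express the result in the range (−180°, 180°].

-98.40°

Start at -179.37°; shift −279.03° → -458.40°.
-458.40° lies outside (−180°, 180°]; add 360° → -98.40°.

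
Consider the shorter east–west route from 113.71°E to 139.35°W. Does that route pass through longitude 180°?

Yes

Naïve |-139.35 − 113.71| = 253.06° > 180°, so the shorter arc goes the other way round — across 180°.
Signed shortest Δλ = ((-139.35 − 113.71 + 180) mod 360) − 180 = 106.94°.
Going east by 106.94° from +113.71° passes through 180° before reaching -139.35°.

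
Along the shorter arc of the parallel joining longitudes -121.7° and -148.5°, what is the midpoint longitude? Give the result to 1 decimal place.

Signed shortest Δλ from -121.7° to -148.5° is -26.8°.
Midpoint longitude = -121.7° + (-26.8°)/2 = -121.7° − 13.4° = -135.1°.

-135.1°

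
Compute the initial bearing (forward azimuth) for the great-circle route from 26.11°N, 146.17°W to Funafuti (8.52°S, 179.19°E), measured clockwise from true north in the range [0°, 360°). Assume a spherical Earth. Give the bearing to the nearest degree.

Δλ = 179.19 − -146.17 = 325.36°; wrapped into (−180°, 180°]: -34.64°.
θ = atan2( sin Δλ · cos φ₂ , cos φ₁ · sin φ₂ − sin φ₁ · cos φ₂ · cos Δλ )
  = atan2(-0.56215, -0.49112) = -131.142° → normalised to [0°, 360°): 228.858°.

229°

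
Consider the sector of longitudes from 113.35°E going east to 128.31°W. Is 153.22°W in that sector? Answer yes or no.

Yes

Band width going east from +113.35° to -128.31°: ((-128.31 − 113.35) mod 360) = 118.34°.
Offset of -153.22° east of the west edge: ((-153.22 − 113.35) mod 360) = 93.43°.
93.43° ≤ 118.34° ⇒ inside.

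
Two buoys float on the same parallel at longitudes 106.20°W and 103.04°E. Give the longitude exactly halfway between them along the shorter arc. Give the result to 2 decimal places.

178.42°E

Signed shortest Δλ from -106.20° to +103.04° is -150.76°.
Midpoint longitude = -106.20° + (-150.76°)/2 = -106.20° − 75.38° = -181.58°.
Normalise into (−180°, 180°]: +178.42°.
(The naïve average (-106.20 + +103.04)/2 = -1.58° is on the wrong side of the globe.)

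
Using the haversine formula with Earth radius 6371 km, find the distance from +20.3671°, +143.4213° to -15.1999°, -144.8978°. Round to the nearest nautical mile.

Δλ = -144.8978 − 143.4213 = -288.3191°; wrapped into (−180°, 180°]: 71.6809°.
Δφ = -15.1999 − 20.3671 = -35.5670°.
a = sin²(Δφ/2) + cos φ₁ · cos φ₂ · sin²(Δλ/2) = 0.403450.
c = 2·atan2(√a, √(1−a)) = 1.37647 rad → d = 6371·c ≈ 8769.52 km ≈ 4735.16 nmi.

4735 nmi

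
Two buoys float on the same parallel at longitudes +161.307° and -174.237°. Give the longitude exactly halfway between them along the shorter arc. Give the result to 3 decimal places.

+173.535°

Signed shortest Δλ from +161.307° to -174.237° is +24.456°.
Midpoint longitude = +161.307° + (+24.456°)/2 = +161.307° + 12.228° = +173.535°.
(The naïve average (+161.307 + -174.237)/2 = -6.465° is on the wrong side of the globe.)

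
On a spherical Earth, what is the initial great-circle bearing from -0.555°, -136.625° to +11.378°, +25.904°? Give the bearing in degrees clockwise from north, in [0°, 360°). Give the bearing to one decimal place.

57.4°

Δλ = 25.904 − -136.625 = 162.529°.
θ = atan2( sin Δλ · cos φ₂ , cos φ₁ · sin φ₂ − sin φ₁ · cos φ₂ · cos Δλ )
  = atan2(0.29432, 0.18821) = 57.402° → normalised to [0°, 360°): 57.402°.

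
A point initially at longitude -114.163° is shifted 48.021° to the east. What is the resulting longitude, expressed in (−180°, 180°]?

Start at -114.163°; shift +48.021° → -66.142°.
-66.142° already lies in (−180°, 180°].

-66.142°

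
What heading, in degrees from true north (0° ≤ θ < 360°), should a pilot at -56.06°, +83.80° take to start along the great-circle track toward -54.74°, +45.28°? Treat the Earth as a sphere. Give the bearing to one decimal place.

257.3°

Δλ = 45.28 − 83.80 = -38.52°.
θ = atan2( sin Δλ · cos φ₂ , cos φ₁ · sin φ₂ − sin φ₁ · cos φ₂ · cos Δλ )
  = atan2(-0.35953, -0.08118) = -102.724° → normalised to [0°, 360°): 257.276°.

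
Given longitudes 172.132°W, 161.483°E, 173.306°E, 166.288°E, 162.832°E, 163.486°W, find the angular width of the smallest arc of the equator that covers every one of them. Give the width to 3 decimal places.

Sort the longitudes: -172.132°, -163.486°, +161.483°, +162.832°, +166.288°, +173.306°.
Eastward gaps between consecutive values (wrapping around): 8.646°, 324.969°, 1.349°, 3.456°, 7.018°, 14.562°.
Largest gap = 324.969° ⇒ minimal covering band is its complement: 360° − 324.969° = 35.031°.
Band runs from +161.483° eastward to -163.486°, crossing the antimeridian.

35.031°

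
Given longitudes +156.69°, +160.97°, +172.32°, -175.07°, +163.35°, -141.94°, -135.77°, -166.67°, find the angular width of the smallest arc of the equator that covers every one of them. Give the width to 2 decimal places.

67.54°

Sort the longitudes: -175.07°, -166.67°, -141.94°, -135.77°, +156.69°, +160.97°, +163.35°, +172.32°.
Eastward gaps between consecutive values (wrapping around): 8.40°, 24.73°, 6.17°, 292.46°, 4.28°, 2.38°, 8.97°, 12.61°.
Largest gap = 292.46° ⇒ minimal covering band is its complement: 360° − 292.46° = 67.54°.
Band runs from +156.69° eastward to -135.77°, crossing the antimeridian.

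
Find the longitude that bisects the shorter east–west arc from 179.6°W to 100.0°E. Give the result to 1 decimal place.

140.2°E

Signed shortest Δλ from -179.6° to +100.0° is -80.4°.
Midpoint longitude = -179.6° + (-80.4°)/2 = -179.6° − 40.2° = -219.8°.
Normalise into (−180°, 180°]: +140.2°.
(The naïve average (-179.6 + +100.0)/2 = -39.8° is on the wrong side of the globe.)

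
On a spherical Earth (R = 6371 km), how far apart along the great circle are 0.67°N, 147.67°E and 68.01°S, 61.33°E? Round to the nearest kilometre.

Δλ = 61.33 − 147.67 = -86.34°.
Δφ = -68.01 − 0.67 = -68.68°.
a = sin²(Δφ/2) + cos φ₁ · cos φ₂ · sin²(Δλ/2) = 0.493471.
c = 2·atan2(√a, √(1−a)) = 1.55774 rad → d = 6371·c ≈ 9924.35 km.

9924 km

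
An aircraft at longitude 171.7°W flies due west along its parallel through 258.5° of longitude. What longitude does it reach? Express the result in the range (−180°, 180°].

70.2°W

Start at -171.7°; shift −258.5° → -430.2°.
-430.2° lies outside (−180°, 180°]; add 360° → -70.2°.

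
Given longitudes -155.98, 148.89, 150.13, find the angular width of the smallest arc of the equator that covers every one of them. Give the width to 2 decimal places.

55.13°

Sort the longitudes: -155.98°, +148.89°, +150.13°.
Eastward gaps between consecutive values (wrapping around): 304.87°, 1.24°, 53.89°.
Largest gap = 304.87° ⇒ minimal covering band is its complement: 360° − 304.87° = 55.13°.
Band runs from +148.89° eastward to -155.98°, crossing the antimeridian.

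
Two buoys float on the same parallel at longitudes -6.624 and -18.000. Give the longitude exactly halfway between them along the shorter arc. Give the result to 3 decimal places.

-12.312°

Signed shortest Δλ from -6.624° to -18.000° is -11.376°.
Midpoint longitude = -6.624° + (-11.376°)/2 = -6.624° − 5.688° = -12.312°.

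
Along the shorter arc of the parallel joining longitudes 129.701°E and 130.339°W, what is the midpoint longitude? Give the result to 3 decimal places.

179.681°E

Signed shortest Δλ from +129.701° to -130.339° is +99.960°.
Midpoint longitude = +129.701° + (+99.960°)/2 = +129.701° + 49.980° = +179.681°.
(The naïve average (+129.701 + -130.339)/2 = -0.319° is on the wrong side of the globe.)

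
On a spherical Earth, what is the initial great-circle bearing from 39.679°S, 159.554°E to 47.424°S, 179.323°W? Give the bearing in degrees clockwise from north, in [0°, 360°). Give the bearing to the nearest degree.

124°

Δλ = -179.323 − 159.554 = -338.877°; wrapped into (−180°, 180°]: 21.123°.
θ = atan2( sin Δλ · cos φ₂ , cos φ₁ · sin φ₂ − sin φ₁ · cos φ₂ · cos Δλ )
  = atan2(0.24382, -0.16379) = 123.892° → normalised to [0°, 360°): 123.892°.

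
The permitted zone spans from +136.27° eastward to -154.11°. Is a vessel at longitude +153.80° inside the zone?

Yes

Band width going east from +136.27° to -154.11°: ((-154.11 − 136.27) mod 360) = 69.62°.
Offset of +153.80° east of the west edge: ((153.80 − 136.27) mod 360) = 17.53°.
17.53° ≤ 69.62° ⇒ inside.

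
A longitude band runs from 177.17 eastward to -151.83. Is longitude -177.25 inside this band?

Yes

Band width going east from +177.17° to -151.83°: ((-151.83 − 177.17) mod 360) = 31.00°.
Offset of -177.25° east of the west edge: ((-177.25 − 177.17) mod 360) = 5.58°.
5.58° ≤ 31.00° ⇒ inside.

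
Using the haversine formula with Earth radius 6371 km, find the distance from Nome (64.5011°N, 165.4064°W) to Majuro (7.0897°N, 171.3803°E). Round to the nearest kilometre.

Δλ = 171.3803 − -165.4064 = 336.7867°; wrapped into (−180°, 180°]: -23.2133°.
Δφ = 7.0897 − 64.5011 = -57.4114°.
a = sin²(Δφ/2) + cos φ₁ · cos φ₂ · sin²(Δλ/2) = 0.247991.
c = 2·atan2(√a, √(1−a)) = 1.04255 rad → d = 6371·c ≈ 6642.09 km.

6642 km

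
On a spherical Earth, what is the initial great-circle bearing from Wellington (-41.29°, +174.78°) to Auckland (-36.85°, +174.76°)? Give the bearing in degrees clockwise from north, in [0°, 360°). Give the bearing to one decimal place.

359.8°

Δλ = 174.76 − 174.78 = -0.02°.
θ = atan2( sin Δλ · cos φ₂ , cos φ₁ · sin φ₂ − sin φ₁ · cos φ₂ · cos Δλ )
  = atan2(-0.00028, 0.07742) = -0.207° → normalised to [0°, 360°): 359.793°.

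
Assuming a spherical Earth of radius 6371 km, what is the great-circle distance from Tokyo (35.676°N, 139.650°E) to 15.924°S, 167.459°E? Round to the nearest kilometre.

6442 km

Δλ = 167.459 − 139.650 = 27.809°.
Δφ = -15.924 − 35.676 = -51.600°.
a = sin²(Δφ/2) + cos φ₁ · cos φ₂ · sin²(Δλ/2) = 0.234535.
c = 2·atan2(√a, √(1−a)) = 1.01110 rad → d = 6371·c ≈ 6441.71 km.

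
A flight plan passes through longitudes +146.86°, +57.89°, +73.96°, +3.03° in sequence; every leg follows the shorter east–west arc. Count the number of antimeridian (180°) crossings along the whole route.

0

Leg 1: +146.86° → +57.89°, shortest Δλ = -88.97° (west) — does not cross 180°.
Leg 2: +57.89° → +73.96°, shortest Δλ = 16.07° (east) — does not cross 180°.
Leg 3: +73.96° → +3.03°, shortest Δλ = -70.93° (west) — does not cross 180°.
Total crossings: 0.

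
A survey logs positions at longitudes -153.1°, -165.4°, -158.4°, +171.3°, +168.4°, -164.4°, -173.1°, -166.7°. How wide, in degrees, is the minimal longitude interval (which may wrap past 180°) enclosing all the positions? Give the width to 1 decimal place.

38.5°

Sort the longitudes: -173.1°, -166.7°, -165.4°, -164.4°, -158.4°, -153.1°, +168.4°, +171.3°.
Eastward gaps between consecutive values (wrapping around): 6.4°, 1.3°, 1.0°, 6.0°, 5.3°, 321.5°, 2.9°, 15.6°.
Largest gap = 321.5° ⇒ minimal covering band is its complement: 360° − 321.5° = 38.5°.
Band runs from +168.4° eastward to -153.1°, crossing the antimeridian.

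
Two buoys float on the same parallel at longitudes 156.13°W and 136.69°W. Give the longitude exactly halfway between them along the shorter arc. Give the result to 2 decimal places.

146.41°W

Signed shortest Δλ from -156.13° to -136.69° is +19.44°.
Midpoint longitude = -156.13° + (+19.44°)/2 = -156.13° + 9.72° = -146.41°.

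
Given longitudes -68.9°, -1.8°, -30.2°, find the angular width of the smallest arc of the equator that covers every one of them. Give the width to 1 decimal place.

67.1°

Sort the longitudes: -68.9°, -30.2°, -1.8°.
Eastward gaps between consecutive values (wrapping around): 38.7°, 28.4°, 292.9°.
Largest gap = 292.9° ⇒ minimal covering band is its complement: 360° − 292.9° = 67.1°.
Band runs from -68.9° eastward to -1.8°.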